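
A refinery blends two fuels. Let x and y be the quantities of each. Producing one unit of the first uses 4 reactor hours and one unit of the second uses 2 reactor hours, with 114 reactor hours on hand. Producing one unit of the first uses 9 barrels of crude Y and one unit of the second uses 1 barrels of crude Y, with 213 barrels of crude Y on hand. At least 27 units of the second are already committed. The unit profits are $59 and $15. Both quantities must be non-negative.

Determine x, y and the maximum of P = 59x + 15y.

x = 15, y = 27, maximum P = 1290

Corner points and P = 59x + 15y:
  (0, 57) → P = 855
  (0, 27) → P = 405
  (15, 27) → P = 1290

The optimum lies where 4x + 2y = 114 and y = 27.
Solving simultaneously gives x = 15, y = 27.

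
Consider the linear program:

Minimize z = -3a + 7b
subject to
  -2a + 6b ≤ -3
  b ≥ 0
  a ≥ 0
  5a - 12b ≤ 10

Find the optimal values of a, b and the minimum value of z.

Corner points and z = -3a + 7b:
  (3/2, 0) → z = -9/2
  (4, 5/6) → z = -37/6
  (2, 0) → z = -6

a = 4, b = 5/6, minimum z = -37/6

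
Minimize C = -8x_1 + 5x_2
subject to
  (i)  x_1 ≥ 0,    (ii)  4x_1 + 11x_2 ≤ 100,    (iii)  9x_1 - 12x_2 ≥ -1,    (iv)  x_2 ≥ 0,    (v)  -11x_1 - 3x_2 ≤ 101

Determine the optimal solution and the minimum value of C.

x_1 = 25, x_2 = 0, minimum C = -200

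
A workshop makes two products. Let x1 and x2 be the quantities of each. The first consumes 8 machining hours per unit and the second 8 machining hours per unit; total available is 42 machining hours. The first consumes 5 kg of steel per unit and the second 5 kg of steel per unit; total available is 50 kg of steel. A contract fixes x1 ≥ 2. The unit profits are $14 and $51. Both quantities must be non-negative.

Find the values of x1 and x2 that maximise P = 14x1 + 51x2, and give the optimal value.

x1 = 2, x2 = 13/4, maximum P = 775/4

Feasible corners and P = 14x1 + 51x2:
  (21/4, 0) → P = 147/2
  (2, 0) → P = 28
  (2, 13/4) → P = 775/4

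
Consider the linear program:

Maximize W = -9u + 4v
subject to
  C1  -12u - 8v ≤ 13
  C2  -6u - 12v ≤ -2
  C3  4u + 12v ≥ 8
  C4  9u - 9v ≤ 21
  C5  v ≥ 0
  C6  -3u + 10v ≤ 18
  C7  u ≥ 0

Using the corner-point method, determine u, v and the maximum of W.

Feasible corners and W = -9u + 4v:
  (2, 0) → W = -18
  (0, 2/3) → W = 8/3
  (7/3, 0) → W = -21
  (124/21, 25/7) → W = -272/7
  (0, 9/5) → W = 36/5

u = 0, v = 9/5, maximum W = 36/5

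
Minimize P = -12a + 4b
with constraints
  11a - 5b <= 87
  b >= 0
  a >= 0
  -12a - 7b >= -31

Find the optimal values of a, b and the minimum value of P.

The binding constraints are b = 0 and -12a - 7b = -31.
Solving simultaneously gives a = 31/12, b = 0.

a = 31/12, b = 0, minimum P = -31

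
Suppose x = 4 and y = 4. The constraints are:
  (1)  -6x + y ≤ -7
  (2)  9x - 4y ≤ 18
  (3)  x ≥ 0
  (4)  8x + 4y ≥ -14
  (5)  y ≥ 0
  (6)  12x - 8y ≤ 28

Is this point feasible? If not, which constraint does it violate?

not feasible — violates (2)

Constraint (2): 9x - 4y = 20, which is not ≤ 18. All other constraints are satisfied.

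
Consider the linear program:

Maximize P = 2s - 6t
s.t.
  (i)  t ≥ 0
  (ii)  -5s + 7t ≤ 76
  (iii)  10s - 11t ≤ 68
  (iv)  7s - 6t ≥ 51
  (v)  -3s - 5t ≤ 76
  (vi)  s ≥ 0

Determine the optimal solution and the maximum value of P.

Corner points and P = 2s - 6t:
  (1312/15, 220/3) → P = -3976/15
  (813/19, 787/19) → P = -3096/19
  (9, 2) → P = 6

The binding constraints are 10s - 11t = 68 and 7s - 6t = 51.
Solving simultaneously gives s = 9, t = 2.

s = 9, t = 2, maximum P = 6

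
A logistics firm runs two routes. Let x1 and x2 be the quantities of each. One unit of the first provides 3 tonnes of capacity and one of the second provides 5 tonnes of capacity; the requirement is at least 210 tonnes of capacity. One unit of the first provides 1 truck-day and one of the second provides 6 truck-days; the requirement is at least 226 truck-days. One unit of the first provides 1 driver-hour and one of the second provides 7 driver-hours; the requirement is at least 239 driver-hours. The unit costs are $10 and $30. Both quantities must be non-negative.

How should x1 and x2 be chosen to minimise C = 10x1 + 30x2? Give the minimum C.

x1 = 10, x2 = 36, minimum C = 1180

The feasible region is unbounded (it extends along (0, 1), (1, 0)), but C strictly increases along every unbounded feasible direction, so there is no improving ray and the minimum is attained at a vertex.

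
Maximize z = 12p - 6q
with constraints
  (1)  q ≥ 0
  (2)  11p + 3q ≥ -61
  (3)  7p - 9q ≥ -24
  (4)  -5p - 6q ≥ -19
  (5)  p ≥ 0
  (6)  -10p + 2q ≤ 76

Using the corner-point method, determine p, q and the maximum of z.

Corner points and z = 12p - 6q:
  (19/5, 0) → z = 228/5
  (0, 0) → z = 0
  (9/29, 253/87) → z = -398/29
  (0, 8/3) → z = -16

p = 19/5, q = 0, maximum z = 228/5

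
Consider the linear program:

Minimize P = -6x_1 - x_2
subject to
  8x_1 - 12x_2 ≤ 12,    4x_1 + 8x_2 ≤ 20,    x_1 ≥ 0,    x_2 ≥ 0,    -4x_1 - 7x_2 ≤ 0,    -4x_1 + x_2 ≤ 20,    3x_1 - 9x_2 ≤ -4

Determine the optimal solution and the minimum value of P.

Feasible corners and P = -6x_1 - x_2:
  (0, 5/2) → P = -5/2
  (37/15, 19/15) → P = -241/15
  (0, 4/9) → P = -4/9

x_1 = 37/15, x_2 = 19/15, minimum P = -241/15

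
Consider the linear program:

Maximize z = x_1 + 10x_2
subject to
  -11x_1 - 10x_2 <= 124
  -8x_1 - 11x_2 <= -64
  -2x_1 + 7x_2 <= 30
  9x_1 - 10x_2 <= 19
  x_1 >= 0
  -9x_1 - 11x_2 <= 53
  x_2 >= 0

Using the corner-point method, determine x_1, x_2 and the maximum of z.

Feasible corners and z = x_1 + 10x_2:
  (59/39, 184/39) → z = 633/13
  (849/179, 424/179) → z = 5089/179
  (433/43, 308/43) → z = 3513/43

x_1 = 433/43, x_2 = 308/43, maximum z = 3513/43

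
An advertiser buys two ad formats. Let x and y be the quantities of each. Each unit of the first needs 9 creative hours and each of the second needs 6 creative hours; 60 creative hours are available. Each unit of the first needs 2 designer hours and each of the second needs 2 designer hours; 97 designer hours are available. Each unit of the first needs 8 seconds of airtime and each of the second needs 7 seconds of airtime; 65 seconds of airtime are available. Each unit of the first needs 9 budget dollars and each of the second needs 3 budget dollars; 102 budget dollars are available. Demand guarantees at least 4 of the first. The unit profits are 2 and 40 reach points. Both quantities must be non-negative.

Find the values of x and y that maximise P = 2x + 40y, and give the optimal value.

x = 4, y = 4, maximum P = 168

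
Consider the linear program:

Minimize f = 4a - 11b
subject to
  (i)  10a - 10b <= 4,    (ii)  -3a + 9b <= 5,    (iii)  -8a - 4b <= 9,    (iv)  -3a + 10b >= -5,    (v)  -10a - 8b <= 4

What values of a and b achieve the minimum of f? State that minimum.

Extreme points and f = 4a - 11b:
  (43/30, 31/30) → f = -169/30
  (-2/45, -4/9) → f = 212/45
  (-2/3, 1/3) → f = -19/3

a = -2/3, b = 1/3, minimum f = -19/3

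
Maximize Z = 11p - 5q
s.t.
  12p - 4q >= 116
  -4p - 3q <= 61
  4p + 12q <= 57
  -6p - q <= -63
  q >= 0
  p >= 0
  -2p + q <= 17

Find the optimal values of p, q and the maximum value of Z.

Feasible corners and Z = 11p - 5q:
  (699/68, 45/34) → Z = 7239/68
  (57/4, 0) → Z = 627/4
  (21/2, 0) → Z = 231/2

p = 57/4, q = 0, maximum Z = 627/4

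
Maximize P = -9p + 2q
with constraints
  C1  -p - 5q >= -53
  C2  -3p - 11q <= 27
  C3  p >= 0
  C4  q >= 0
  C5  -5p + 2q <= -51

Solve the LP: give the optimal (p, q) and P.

Corner points and P = -9p + 2q:
  (53, 0) → P = -477
  (361/27, 214/27) → P = -2821/27
  (51/5, 0) → P = -459/5

At the optimal vertex, q = 0 and -5p + 2q = -51.
Solving simultaneously gives p = 51/5, q = 0.

p = 51/5, q = 0, maximum P = -459/5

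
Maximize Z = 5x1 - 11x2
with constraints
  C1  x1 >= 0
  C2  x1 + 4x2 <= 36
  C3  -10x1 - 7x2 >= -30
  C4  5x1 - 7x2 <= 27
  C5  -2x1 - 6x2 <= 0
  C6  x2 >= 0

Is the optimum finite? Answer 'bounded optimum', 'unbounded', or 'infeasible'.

bounded optimum

Vertices and Z = 5x1 - 11x2:
  (0, 30/7) → Z = -330/7
  (0, 0) → Z = 0
  (3, 0) → Z = 15
The feasible region has finitely many vertices and no improving ray; the maximum is 15 at (3, 0).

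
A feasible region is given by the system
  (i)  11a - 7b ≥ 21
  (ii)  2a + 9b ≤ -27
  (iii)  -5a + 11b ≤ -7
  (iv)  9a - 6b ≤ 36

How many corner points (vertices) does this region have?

Pairwise boundary intersections that survive every other constraint:
  (0, -3)
  (-42, -69)
  (54/31, -105/31)

3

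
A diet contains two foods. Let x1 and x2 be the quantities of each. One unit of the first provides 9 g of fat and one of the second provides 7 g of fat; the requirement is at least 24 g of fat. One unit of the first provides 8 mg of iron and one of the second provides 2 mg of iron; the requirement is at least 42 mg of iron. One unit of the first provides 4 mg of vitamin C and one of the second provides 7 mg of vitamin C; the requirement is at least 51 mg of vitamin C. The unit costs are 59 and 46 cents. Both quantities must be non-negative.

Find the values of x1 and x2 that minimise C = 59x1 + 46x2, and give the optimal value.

Corner points and C = 59x1 + 46x2:
  (0, 21) → C = 966
  (51/4, 0) → C = 3009/4
  (4, 5) → C = 466
The feasible region is unbounded (it extends along (0, 1), (1, 0)), but C strictly increases along every unbounded feasible direction, so there is no improving ray and the minimum is attained at a vertex.

x1 = 4, x2 = 5, minimum C = 466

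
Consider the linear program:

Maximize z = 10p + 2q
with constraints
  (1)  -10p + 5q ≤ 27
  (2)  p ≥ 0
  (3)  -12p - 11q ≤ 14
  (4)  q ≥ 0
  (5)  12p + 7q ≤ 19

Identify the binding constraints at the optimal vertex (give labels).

Vertices and z = 10p + 2q:
  (0, 0) → z = 0
  (0, 19/7) → z = 38/7
  (19/12, 0) → z = 95/6

The maximum is at (19/12, 0). Substituting into each constraint, equality holds for (4) and (5); the remaining constraints have slack.

(4) and (5)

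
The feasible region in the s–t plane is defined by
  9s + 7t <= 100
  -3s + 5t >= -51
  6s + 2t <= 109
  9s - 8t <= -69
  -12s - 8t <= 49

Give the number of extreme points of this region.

3

Of the 10 pairwise boundary intersections, those satisfying every inequality are:
  (317/135, 169/15)
  (-381/4, 547/4)
  (-118/21, 129/56)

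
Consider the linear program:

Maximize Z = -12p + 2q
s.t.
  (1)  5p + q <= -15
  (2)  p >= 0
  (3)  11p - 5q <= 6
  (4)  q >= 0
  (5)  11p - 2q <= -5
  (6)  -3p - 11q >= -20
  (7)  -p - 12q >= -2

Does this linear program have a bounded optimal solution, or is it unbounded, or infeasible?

infeasible

The boundaries 5p + q = -15 and q = 0 meet at (-3, 0), but that point violates p ≥ 0. Every candidate vertex is excluded by some other constraint, so the feasible region is empty.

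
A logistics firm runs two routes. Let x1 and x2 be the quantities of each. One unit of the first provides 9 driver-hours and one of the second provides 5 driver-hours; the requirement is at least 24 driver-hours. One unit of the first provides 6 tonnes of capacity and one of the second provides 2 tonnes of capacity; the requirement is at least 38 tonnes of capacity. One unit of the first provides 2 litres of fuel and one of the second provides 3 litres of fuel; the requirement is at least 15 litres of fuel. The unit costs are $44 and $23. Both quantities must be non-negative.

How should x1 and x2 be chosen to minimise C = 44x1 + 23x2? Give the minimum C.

x1 = 6, x2 = 1, minimum C = 287

The feasible region is unbounded (it extends along (0, 1), (1, 0)), but C strictly increases along every unbounded feasible direction, so there is no improving ray and the minimum is attained at a vertex.

The optimum lies where 6x1 + 2x2 = 38 and 2x1 + 3x2 = 15.
Solving simultaneously gives x1 = 6, x2 = 1.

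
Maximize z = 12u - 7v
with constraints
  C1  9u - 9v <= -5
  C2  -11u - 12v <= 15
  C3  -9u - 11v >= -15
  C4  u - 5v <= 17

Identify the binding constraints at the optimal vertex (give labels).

Corner points and z = 12u - 7v:
  (-65/69, -80/207) → z = -1780/207
  (4/9, 1) → z = -5/3
  (-345/13, 300/13) → z = -480

The maximum is at (4/9, 1). Substituting into each constraint, equality holds for C1 and C3; the remaining constraints have slack.

C1 and C3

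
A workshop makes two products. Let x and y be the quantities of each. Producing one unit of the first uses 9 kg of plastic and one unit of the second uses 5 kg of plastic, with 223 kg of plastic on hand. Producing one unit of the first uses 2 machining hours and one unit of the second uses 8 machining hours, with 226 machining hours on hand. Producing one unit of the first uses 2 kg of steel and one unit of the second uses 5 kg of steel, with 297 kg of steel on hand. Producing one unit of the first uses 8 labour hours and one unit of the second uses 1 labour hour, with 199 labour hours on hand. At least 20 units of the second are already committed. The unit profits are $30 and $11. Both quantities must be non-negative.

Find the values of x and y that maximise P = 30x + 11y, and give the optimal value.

Extreme points and P = 30x + 11y:
  (0, 113/4) → P = 1243/4
  (0, 20) → P = 220
  (327/31, 794/31) → P = 18544/31
  (41/3, 20) → P = 630

x = 41/3, y = 20, maximum P = 630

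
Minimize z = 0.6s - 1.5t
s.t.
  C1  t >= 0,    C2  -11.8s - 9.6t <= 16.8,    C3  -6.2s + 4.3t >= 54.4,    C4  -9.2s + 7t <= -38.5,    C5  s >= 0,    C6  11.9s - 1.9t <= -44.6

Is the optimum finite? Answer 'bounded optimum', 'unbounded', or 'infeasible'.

infeasible

The boundaries s = 0 and 11.9s - 1.9t = -44.6 meet at (0, 446/19), but that point violates -9.2s + 7t ≤ -38.5. Every candidate vertex is excluded by some other constraint, so the feasible region is empty.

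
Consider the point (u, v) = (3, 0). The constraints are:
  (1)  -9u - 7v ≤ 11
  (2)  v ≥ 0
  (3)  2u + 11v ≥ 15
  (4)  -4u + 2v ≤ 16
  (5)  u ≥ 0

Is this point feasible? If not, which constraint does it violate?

not feasible — violates (3)

Constraint (3): 2u + 11v = 6, which is not ≥ 15. All other constraints are satisfied.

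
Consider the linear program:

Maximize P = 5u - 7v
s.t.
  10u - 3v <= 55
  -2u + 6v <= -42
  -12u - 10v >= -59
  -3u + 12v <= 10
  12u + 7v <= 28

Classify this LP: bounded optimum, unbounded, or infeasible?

From the feasible point (34/9, -155/27), moving in the direction (-3, -10) keeps every constraint satisfied while P increases without bound.

unbounded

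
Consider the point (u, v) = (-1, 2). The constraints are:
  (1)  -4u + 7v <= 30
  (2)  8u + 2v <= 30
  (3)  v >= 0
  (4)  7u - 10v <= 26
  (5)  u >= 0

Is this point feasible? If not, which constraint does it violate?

not feasible — violates (5)

Constraint (5): u = -1, which is not ≥ 0. All other constraints are satisfied.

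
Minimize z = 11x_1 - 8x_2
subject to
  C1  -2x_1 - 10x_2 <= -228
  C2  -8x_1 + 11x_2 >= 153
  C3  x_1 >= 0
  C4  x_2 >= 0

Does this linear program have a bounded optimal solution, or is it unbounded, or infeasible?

unbounded

From the feasible point (163/17, 355/17), moving in the direction (0, 1) keeps every constraint satisfied while z decreases without bound.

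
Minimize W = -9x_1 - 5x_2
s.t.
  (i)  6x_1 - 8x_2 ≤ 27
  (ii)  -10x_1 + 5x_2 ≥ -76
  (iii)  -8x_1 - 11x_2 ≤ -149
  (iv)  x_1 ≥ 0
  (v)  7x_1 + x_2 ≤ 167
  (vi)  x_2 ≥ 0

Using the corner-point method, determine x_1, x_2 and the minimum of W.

Corner points and W = -9x_1 - 5x_2:
  (527/50, 147/25) → W = -6213/50
  (911/45, 1138/45) → W = -13889/45
  (0, 149/11) → W = -745/11
  (0, 167) → W = -835

x_1 = 0, x_2 = 167, minimum W = -835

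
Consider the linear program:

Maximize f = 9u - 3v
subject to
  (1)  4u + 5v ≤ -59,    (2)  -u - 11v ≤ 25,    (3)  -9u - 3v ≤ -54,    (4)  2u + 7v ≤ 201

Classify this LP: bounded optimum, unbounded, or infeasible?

The boundaries 4u + 5v = -59 and -u - 11v = 25 meet at (-524/39, -41/39), but that point violates -9u - 3v ≤ -54. Every candidate vertex is excluded by some other constraint, so the feasible region is empty.

infeasible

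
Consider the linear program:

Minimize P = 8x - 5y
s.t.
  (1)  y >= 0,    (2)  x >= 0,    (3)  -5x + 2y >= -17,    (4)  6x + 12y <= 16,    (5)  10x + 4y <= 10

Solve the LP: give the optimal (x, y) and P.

x = 0, y = 4/3, minimum P = -20/3

Vertices and P = 8x - 5y:
  (0, 0) → P = 0
  (1, 0) → P = 8
  (0, 4/3) → P = -20/3
  (7/12, 25/24) → P = -13/24

The optimum lies where x = 0 and 6x + 12y = 16.
Solving simultaneously gives x = 0, y = 4/3.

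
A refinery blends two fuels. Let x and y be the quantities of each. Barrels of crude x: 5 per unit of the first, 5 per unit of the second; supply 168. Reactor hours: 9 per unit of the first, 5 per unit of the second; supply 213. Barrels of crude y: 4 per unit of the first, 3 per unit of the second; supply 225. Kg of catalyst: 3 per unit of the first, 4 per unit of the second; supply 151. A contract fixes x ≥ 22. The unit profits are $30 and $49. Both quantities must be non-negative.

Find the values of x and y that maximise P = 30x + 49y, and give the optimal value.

Corner points and P = 30x + 49y:
  (71/3, 0) → P = 710
  (22, 0) → P = 660
  (22, 3) → P = 807

x = 22, y = 3, maximum P = 807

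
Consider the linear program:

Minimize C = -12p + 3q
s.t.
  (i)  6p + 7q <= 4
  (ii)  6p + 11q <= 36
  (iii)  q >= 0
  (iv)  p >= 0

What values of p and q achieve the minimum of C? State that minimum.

Feasible corners and C = -12p + 3q:
  (2/3, 0) → C = -8
  (0, 4/7) → C = 12/7
  (0, 0) → C = 0

The binding constraints are 6p + 7q = 4 and q = 0.
Solving simultaneously gives p = 2/3, q = 0.

p = 2/3, q = 0, minimum C = -8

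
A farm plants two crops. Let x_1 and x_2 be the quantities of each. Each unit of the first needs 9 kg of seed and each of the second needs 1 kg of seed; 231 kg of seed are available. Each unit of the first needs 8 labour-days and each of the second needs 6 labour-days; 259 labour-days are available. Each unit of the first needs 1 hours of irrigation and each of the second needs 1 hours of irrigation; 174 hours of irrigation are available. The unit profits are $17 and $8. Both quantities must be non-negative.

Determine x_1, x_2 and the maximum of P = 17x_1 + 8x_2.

x_1 = 49/2, x_2 = 21/2, maximum P = 1001/2

Feasible corners and P = 17x_1 + 8x_2:
  (0, 0) → P = 0
  (0, 259/6) → P = 1036/3
  (77/3, 0) → P = 1309/3
  (49/2, 21/2) → P = 1001/2

The binding constraints are 9x_1 + x_2 = 231 and 8x_1 + 6x_2 = 259.
Solving simultaneously gives x_1 = 49/2, x_2 = 21/2.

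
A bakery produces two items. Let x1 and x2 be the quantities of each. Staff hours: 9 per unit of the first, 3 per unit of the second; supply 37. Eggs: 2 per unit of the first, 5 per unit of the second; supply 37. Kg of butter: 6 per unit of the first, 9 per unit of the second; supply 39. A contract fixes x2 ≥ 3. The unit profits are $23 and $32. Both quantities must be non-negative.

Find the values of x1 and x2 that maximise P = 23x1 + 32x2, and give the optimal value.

Vertices and P = 23x1 + 32x2:
  (0, 13/3) → P = 416/3
  (0, 3) → P = 96
  (2, 3) → P = 142

x1 = 2, x2 = 3, maximum P = 142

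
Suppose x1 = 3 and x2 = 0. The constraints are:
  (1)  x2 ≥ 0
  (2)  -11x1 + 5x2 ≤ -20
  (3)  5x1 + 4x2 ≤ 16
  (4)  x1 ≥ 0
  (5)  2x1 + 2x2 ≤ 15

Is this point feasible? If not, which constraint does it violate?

(1): 0 ≥ 0 ✓
(2): -33 ≤ -20 ✓
(3): 15 ≤ 16 ✓
(4): 3 ≥ 0 ✓
(5): 6 ≤ 15 ✓

feasible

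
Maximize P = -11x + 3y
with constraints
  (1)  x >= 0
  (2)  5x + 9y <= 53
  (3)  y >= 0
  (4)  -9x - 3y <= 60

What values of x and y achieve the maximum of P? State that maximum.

Vertices and P = -11x + 3y:
  (0, 53/9) → P = 53/3
  (0, 0) → P = 0
  (53/5, 0) → P = -583/5

The optimum lies where x = 0 and 5x + 9y = 53.
Solving simultaneously gives x = 0, y = 53/9.

x = 0, y = 53/9, maximum P = 53/3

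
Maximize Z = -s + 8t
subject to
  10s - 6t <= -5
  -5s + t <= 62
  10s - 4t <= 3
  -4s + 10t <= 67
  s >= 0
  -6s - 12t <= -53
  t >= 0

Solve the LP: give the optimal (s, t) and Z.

s = 149/42, t = 341/42, maximum Z = 2579/42

Corner points and Z = -s + 8t:
  (19/10, 4) → Z = 301/10
  (43/26, 140/39) → Z = 2111/78
  (149/42, 341/42) → Z = 2579/42
  (0, 67/10) → Z = 268/5
  (0, 53/12) → Z = 106/3

The binding constraints are 10s - 4t = 3 and -4s + 10t = 67.
Solving simultaneously gives s = 149/42, t = 341/42.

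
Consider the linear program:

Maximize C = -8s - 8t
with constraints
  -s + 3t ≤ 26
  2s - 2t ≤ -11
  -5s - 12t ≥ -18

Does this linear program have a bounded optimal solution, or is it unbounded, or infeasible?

From the feasible point (-86/9, 148/27), moving in the direction (-3, -1) keeps every constraint satisfied while C increases without bound.

unbounded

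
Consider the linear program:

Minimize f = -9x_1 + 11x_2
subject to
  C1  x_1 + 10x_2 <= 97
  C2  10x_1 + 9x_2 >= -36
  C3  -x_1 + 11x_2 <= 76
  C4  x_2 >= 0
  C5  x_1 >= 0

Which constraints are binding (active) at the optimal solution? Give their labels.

C1 and C4

Feasible corners and f = -9x_1 + 11x_2:
  (307/21, 173/21) → f = -860/21
  (97, 0) → f = -873
  (0, 76/11) → f = 76
  (0, 0) → f = 0

The minimum is at (97, 0). Substituting into each constraint, equality holds for C1 and C4; the remaining constraints have slack.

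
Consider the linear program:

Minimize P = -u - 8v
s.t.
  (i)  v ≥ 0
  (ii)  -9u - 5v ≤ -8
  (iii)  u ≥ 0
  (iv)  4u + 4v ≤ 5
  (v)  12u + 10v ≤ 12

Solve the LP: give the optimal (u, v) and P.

u = 2/3, v = 2/5, minimum P = -58/15

Corner points and P = -u - 8v:
  (8/9, 0) → P = -8/9
  (1, 0) → P = -1
  (2/3, 2/5) → P = -58/15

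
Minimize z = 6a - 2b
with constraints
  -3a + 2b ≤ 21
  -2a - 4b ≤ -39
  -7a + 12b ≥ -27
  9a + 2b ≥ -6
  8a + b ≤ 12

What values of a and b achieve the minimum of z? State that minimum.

a = -3/8, b = 159/16, minimum z = -177/8

Corner points and z = 6a - 2b:
  (-3/8, 159/16) → z = -177/8
  (3/19, 204/19) → z = -390/19
  (3/10, 48/5) → z = -87/5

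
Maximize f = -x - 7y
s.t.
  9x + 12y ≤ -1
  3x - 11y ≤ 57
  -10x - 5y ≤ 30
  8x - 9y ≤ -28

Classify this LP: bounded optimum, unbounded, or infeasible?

Extreme points and f = -x - 7y:
  (-71/15, 52/15) → f = -293/15
  (-115/59, 244/177) → f = -1363/177
  (-41/13, 4/13) → f = 1
The feasible region has finitely many vertices and no improving ray; the maximum is 1 at (-41/13, 4/13).

bounded optimum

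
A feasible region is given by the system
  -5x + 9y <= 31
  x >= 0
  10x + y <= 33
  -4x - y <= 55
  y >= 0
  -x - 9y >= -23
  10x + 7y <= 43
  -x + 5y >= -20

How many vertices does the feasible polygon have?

The feasible vertices (each the meet of two boundaries and inside every other half-plane) are:
  (0, 0)
  (0, 23/9)
  (33/10, 0)
  (47/15, 5/3)
  (226/83, 187/83)

5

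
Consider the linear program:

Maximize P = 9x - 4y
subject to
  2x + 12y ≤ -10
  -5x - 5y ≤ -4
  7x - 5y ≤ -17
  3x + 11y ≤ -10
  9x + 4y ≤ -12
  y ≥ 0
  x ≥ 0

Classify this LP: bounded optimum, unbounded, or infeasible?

The boundaries y = 0 and x = 0 meet at (0, 0), but that point violates 2x + 12y ≤ -10. Every candidate vertex is excluded by some other constraint, so the feasible region is empty.

infeasible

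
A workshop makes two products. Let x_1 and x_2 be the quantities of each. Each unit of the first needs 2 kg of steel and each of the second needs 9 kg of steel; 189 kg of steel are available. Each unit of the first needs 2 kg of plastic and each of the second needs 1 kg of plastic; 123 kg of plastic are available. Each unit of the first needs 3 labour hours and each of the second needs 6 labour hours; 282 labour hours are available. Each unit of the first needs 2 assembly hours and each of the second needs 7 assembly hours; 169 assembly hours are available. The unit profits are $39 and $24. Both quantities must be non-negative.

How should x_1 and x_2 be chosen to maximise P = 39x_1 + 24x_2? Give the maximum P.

x_1 = 173/3, x_2 = 23/3, maximum P = 2433

At the optimal vertex, 2x_1 + x_2 = 123 and 2x_1 + 7x_2 = 169.
Solving simultaneously gives x_1 = 173/3, x_2 = 23/3.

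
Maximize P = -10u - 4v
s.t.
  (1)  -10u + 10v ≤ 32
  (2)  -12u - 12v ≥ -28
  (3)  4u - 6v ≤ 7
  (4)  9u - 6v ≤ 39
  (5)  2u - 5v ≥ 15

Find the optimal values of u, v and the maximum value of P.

u = -131/10, v = -99/10, maximum P = 853/5

Corner points and P = -10u - 4v:
  (-131/10, -99/10) → P = 853/5
  (-31/3, -107/15) → P = 1978/15
  (-55/8, -23/4) → P = 367/4

The optimum lies where -10u + 10v = 32 and 4u - 6v = 7.
Solving simultaneously gives u = -131/10, v = -99/10.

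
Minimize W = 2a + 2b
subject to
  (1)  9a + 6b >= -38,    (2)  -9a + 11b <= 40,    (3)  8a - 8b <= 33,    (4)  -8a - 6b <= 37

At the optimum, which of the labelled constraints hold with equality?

Feasible corners and W = 2a + 2b:
  (-658/153, 2/17) → W = -1280/153
  (-1, -29/6) → W = -35/3
  (683/16, 617/16) → W = 325/2
  (-7/8, -5) → W = -47/4

The minimum is at (-7/8, -5). Substituting into each constraint, equality holds for (3) and (4); the remaining constraints have slack.

(3) and (4)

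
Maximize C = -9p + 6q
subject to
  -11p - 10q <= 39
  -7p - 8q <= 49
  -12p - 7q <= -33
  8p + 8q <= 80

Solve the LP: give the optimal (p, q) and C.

Vertices and C = -9p + 6q:
  (607/47, -819/47) → C = -10377/47
  (129, -119) → C = -1875
  (-37/5, 87/5) → C = 171

The binding constraints are -12p - 7q = -33 and 8p + 8q = 80.
Solving simultaneously gives p = -37/5, q = 87/5.

p = -37/5, q = 87/5, maximum C = 171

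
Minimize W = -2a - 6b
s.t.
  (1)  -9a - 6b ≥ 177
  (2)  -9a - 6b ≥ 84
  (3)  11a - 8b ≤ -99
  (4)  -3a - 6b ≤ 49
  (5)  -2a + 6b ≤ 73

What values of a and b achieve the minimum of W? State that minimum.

a = -250/11, b = 101/22, minimum W = 197/11

Extreme points and W = -2a - 6b:
  (-64/3, 5/2) → W = 83/3
  (-250/11, 101/22) → W = 197/11
  (-122/5, 121/30) → W = 123/5

At the optimal vertex, -9a - 6b = 177 and -2a + 6b = 73.
Solving simultaneously gives a = -250/11, b = 101/22.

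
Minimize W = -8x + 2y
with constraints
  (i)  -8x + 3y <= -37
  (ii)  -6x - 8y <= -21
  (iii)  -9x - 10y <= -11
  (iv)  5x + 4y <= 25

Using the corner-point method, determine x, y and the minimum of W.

x = 29/4, y = -45/16, minimum W = -509/8

Feasible corners and W = -8x + 2y:
  (359/82, -27/41) → W = -1490/41
  (223/47, 15/47) → W = -1754/47
  (29/4, -45/16) → W = -509/8

The binding constraints are -6x - 8y = -21 and 5x + 4y = 25.
Solving simultaneously gives x = 29/4, y = -45/16.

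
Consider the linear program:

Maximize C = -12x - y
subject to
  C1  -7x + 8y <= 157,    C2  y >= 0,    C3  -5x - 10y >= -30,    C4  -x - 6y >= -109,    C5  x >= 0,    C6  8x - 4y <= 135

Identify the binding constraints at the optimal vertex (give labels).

C2 and C5

Vertices and C = -12x - y:
  (6, 0) → C = -72
  (0, 0) → C = 0
  (0, 3) → C = -3

The maximum is at (0, 0). Substituting into each constraint, equality holds for C2 and C5; the remaining constraints have slack.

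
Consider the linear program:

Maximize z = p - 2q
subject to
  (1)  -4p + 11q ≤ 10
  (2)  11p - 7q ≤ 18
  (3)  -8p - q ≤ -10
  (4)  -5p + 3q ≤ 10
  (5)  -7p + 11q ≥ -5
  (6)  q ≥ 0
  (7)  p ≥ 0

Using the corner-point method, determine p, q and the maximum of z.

Extreme points and z = p - 2q:
  (268/93, 182/93) → z = -32/31
  (25/23, 30/23) → z = -35/23
  (163/72, 71/72) → z = 7/24
  (23/19, 6/19) → z = 11/19

p = 23/19, q = 6/19, maximum z = 11/19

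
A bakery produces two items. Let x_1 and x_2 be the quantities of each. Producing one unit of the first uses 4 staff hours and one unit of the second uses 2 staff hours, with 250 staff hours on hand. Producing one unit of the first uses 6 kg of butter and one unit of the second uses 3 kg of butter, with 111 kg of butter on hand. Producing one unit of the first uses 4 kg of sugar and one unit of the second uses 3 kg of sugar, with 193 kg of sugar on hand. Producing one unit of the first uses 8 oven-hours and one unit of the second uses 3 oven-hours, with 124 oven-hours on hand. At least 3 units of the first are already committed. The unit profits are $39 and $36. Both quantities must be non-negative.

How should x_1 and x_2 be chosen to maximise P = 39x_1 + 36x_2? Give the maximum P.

x_1 = 3, x_2 = 31, maximum P = 1233

Corner points and P = 39x_1 + 36x_2:
  (31/2, 0) → P = 1209/2
  (3, 0) → P = 117
  (13/2, 24) → P = 2235/2
  (3, 31) → P = 1233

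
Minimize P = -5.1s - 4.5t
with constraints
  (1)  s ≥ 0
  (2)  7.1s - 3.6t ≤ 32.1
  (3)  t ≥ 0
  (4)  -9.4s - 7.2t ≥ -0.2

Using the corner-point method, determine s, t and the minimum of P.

Feasible corners and P = -5.1s - 4.5t:
  (0, 0) → P = 0
  (0, 1/36) → P = -1/8
  (1/47, 0) → P = -51/470

s = 0, t = 1/36, minimum P = -1/8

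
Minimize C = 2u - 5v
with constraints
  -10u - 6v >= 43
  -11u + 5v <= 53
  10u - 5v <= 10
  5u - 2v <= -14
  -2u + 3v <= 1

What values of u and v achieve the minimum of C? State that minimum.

u = -40/11, v = -23/11, minimum C = 35/11

Vertices and C = 2u - 5v:
  (-63, -128) → C = 514
  (-154/23, -95/23) → C = 167/23
  (-18, -38) → C = 154
  (-40/11, -23/11) → C = 35/11

The optimum lies where 5u - 2v = -14 and -2u + 3v = 1.
Solving simultaneously gives u = -40/11, v = -23/11.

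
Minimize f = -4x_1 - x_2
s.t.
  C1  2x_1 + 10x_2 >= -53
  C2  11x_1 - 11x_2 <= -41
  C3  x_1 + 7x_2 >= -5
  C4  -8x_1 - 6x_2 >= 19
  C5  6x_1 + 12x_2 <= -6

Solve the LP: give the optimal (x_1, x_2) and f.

x_1 = -65/22, x_2 = 17/22, minimum f = 243/22

The feasible region is unbounded (it extends along (-2, 1), (-5, 1)), but f strictly increases along every unbounded feasible direction, so there is no improving ray and the minimum is attained at a vertex.

At the optimal vertex, 11x_1 - 11x_2 = -41 and -8x_1 - 6x_2 = 19.
Solving simultaneously gives x_1 = -65/22, x_2 = 17/22.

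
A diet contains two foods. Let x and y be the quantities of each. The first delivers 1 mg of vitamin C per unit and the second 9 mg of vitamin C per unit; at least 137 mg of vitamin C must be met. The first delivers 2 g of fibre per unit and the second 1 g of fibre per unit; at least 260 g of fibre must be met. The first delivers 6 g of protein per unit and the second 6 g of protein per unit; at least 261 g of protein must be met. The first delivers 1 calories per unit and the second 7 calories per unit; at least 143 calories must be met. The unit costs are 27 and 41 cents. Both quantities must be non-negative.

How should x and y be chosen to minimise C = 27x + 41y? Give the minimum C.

x = 129, y = 2, minimum C = 3565

Corner points and C = 27x + 41y:
  (0, 260) → C = 10660
  (143, 0) → C = 3861
  (129, 2) → C = 3565
The feasible region is unbounded (it extends along (0, 1), (1, 0)), but C strictly increases along every unbounded feasible direction, so there is no improving ray and the minimum is attained at a vertex.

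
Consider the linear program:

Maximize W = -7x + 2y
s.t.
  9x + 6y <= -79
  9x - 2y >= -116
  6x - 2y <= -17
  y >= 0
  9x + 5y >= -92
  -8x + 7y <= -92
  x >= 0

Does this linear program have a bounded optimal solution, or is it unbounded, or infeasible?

The boundaries -8x + 7y = -92 and x = 0 meet at (0, -92/7), but that point violates 9x + 6y ≤ -79. Every candidate vertex is excluded by some other constraint, so the feasible region is empty.

infeasible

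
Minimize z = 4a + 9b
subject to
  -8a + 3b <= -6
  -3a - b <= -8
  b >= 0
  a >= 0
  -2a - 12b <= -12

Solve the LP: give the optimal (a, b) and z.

Feasible corners and z = 4a + 9b:
  (30/17, 46/17) → z = 534/17
  (42/17, 10/17) → z = 258/17
  (6, 0) → z = 24
The feasible region is unbounded (it extends along (3, 8), (1, 0)), but z strictly increases along every unbounded feasible direction, so there is no improving ray and the minimum is attained at a vertex.

The optimum lies where -3a - b = -8 and -2a - 12b = -12.
Solving simultaneously gives a = 42/17, b = 10/17.

a = 42/17, b = 10/17, minimum z = 258/17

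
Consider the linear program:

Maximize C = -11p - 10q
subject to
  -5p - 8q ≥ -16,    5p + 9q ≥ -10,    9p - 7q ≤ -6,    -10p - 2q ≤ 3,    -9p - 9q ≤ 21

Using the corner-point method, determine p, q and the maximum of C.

Feasible corners and C = -11p - 10q:
  (64/107, 174/107) → C = -2444/107
  (-4/5, 5/2) → C = -81/5
  (-3/8, 3/8) → C = 3/8

At the optimal vertex, 9p - 7q = -6 and -10p - 2q = 3.
Solving simultaneously gives p = -3/8, q = 3/8.

p = -3/8, q = 3/8, maximum C = 3/8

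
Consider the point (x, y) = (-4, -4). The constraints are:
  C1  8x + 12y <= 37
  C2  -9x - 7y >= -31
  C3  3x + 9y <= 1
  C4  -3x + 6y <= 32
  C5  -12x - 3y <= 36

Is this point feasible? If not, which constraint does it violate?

Constraint C5: -12x - 3y = 60, which is not ≤ 36. All other constraints are satisfied.

not feasible — violates C5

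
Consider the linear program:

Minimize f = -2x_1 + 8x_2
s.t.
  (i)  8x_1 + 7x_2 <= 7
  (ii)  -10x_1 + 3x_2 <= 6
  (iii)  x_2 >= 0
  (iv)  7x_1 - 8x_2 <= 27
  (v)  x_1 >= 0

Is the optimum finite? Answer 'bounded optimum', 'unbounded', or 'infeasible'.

bounded optimum

Vertices and f = -2x_1 + 8x_2:
  (7/8, 0) → f = -7/4
  (0, 1) → f = 8
  (0, 0) → f = 0
The feasible region has finitely many vertices and no improving ray; the minimum is -7/4 at (7/8, 0).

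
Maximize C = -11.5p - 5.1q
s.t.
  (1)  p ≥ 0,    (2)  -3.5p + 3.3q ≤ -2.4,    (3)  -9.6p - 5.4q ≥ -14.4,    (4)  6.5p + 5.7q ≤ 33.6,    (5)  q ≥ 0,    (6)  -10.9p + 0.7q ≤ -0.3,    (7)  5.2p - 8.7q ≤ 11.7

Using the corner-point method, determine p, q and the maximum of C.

Feasible corners and C = -11.5p - 5.1q:
  (336/281, 152/281) → C = -23196/1405
  (24/35, 0) → C = -276/35
  (3/2, 0) → C = -69/4

p = 24/35, q = 0, maximum C = -276/35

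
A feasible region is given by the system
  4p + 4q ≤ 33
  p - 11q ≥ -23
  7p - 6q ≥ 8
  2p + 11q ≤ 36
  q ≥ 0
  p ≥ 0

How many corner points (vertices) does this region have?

Of the 15 pairwise boundary intersections, those satisfying every inequality are:
  (73/12, 13/6)
  (33/4, 0)
  (226/71, 169/71)
  (13/3, 82/33)
  (8/7, 0)

5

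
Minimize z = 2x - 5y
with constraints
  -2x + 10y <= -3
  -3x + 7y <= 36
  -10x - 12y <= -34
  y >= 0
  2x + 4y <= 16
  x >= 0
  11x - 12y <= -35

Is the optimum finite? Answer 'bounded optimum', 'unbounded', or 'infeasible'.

infeasible

The boundaries -2x + 10y = -3 and -10x - 12y = -34 meet at (94/31, 19/62), but that point violates 11x - 12y ≤ -35. Every candidate vertex is excluded by some other constraint, so the feasible region is empty.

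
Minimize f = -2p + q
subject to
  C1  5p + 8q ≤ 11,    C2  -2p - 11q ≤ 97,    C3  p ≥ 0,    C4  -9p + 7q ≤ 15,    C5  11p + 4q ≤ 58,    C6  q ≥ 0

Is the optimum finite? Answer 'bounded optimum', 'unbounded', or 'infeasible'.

Feasible corners and f = -2p + q:
  (0, 11/8) → f = 11/8
  (11/5, 0) → f = -22/5
  (0, 0) → f = 0
The feasible region has finitely many vertices and no improving ray; the minimum is -22/5 at (11/5, 0).

bounded optimum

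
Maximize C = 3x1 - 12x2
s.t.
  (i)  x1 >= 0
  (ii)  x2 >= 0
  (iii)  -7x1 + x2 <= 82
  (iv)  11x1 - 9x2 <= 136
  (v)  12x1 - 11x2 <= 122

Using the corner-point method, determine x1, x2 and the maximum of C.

x1 = 61/6, x2 = 0, maximum C = 61/2

Corner points and C = 3x1 - 12x2:
  (0, 0) → C = 0
  (0, 82) → C = -984
  (61/6, 0) → C = 61/2
  (398/13, 290/13) → C = -2286/13
The feasible region is unbounded (it extends along (1, 7), (9, 11)), but C strictly decreases along every unbounded feasible direction, so there is no improving ray and the maximum is attained at a vertex.

At the optimal vertex, x2 = 0 and 12x1 - 11x2 = 122.
Solving simultaneously gives x1 = 61/6, x2 = 0.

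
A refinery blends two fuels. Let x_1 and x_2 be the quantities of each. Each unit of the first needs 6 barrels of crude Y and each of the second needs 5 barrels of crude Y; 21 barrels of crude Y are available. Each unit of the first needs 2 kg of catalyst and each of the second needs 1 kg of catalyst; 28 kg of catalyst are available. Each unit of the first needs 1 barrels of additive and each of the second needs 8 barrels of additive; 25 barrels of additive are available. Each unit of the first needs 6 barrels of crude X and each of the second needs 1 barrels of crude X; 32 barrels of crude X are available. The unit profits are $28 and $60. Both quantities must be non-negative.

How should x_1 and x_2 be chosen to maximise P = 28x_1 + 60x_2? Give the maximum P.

x_1 = 1, x_2 = 3, maximum P = 208

Extreme points and P = 28x_1 + 60x_2:
  (0, 0) → P = 0
  (0, 25/8) → P = 375/2
  (7/2, 0) → P = 98
  (1, 3) → P = 208

At the optimal vertex, 6x_1 + 5x_2 = 21 and x_1 + 8x_2 = 25.
Solving simultaneously gives x_1 = 1, x_2 = 3.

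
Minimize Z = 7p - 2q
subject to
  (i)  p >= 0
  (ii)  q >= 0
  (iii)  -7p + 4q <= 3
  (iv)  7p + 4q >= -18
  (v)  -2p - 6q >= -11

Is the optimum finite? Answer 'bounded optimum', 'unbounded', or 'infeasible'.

Extreme points and Z = 7p - 2q:
  (0, 0) → Z = 0
  (0, 3/4) → Z = -3/2
  (11/2, 0) → Z = 77/2
  (13/25, 83/50) → Z = 8/25
The feasible region has finitely many vertices and no improving ray; the minimum is -3/2 at (0, 3/4).

bounded optimum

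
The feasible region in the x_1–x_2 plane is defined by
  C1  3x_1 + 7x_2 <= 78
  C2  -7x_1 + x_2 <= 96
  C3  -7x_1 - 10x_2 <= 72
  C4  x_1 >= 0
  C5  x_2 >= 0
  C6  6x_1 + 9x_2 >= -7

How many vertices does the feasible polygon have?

The feasible vertices (each the meet of two boundaries and inside every other half-plane) are:
  (0, 78/7)
  (26, 0)
  (0, 0)

3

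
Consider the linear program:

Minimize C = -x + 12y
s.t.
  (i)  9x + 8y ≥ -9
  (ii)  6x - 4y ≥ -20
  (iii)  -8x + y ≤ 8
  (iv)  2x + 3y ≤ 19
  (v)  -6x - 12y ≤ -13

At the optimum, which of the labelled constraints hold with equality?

(iv) and (v)

Feasible corners and C = -x + 12y:
  (-6/13, 56/13) → C = 678/13
  (8/13, 77/13) → C = 916/13
  (-83/102, 76/51) → C = 1907/102
  (63/2, -44/3) → C = -415/2

The minimum is at (63/2, -44/3). Substituting into each constraint, equality holds for (iv) and (v); the remaining constraints have slack.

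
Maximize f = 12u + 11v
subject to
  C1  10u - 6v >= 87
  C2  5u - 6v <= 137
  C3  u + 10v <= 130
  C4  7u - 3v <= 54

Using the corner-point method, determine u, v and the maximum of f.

u = 21/4, v = -23/4, maximum f = -1/4

Vertices and f = 12u + 11v:
  (-10, -187/6) → f = -2777/6
  (21/4, -23/4) → f = -1/4
  (-29/9, -689/27) → f = -8623/27

At the optimal vertex, 10u - 6v = 87 and 7u - 3v = 54.
Solving simultaneously gives u = 21/4, v = -23/4.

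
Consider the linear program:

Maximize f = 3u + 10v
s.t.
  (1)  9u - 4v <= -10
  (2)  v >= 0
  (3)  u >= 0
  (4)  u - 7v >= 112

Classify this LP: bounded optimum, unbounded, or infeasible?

The boundaries 9u - 4v = -10 and u = 0 meet at (0, 5/2), but that point violates u - 7v ≥ 112. Every candidate vertex is excluded by some other constraint, so the feasible region is empty.

infeasible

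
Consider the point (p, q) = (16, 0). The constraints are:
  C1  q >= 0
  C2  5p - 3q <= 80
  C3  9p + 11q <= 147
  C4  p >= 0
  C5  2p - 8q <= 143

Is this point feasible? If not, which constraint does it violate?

feasible

C1: 0 ≥ 0 ✓
C2: 80 ≤ 80 ✓
C3: 144 ≤ 147 ✓
C4: 16 ≥ 0 ✓
C5: 32 ≤ 143 ✓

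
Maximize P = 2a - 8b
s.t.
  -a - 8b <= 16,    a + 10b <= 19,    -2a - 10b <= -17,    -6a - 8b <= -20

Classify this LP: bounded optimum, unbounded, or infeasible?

unbounded

From the feasible point (148/3, -49/6), moving in the direction (8, -1) keeps every constraint satisfied while P increases without bound.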